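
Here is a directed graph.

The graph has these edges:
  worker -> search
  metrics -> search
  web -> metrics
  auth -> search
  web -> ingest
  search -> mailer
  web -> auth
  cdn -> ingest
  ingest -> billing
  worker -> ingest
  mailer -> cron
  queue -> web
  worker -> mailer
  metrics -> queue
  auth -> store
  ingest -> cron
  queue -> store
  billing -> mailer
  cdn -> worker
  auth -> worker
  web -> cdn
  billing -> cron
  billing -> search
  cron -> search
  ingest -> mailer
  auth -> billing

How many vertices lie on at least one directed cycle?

A vertex is on a directed cycle iff it belongs to a strongly connected component of size ≥ 2 (or has a self-loop).
The vertices on cycles are {web, cron, queue, mailer, search, metrics} — 6 in total.

6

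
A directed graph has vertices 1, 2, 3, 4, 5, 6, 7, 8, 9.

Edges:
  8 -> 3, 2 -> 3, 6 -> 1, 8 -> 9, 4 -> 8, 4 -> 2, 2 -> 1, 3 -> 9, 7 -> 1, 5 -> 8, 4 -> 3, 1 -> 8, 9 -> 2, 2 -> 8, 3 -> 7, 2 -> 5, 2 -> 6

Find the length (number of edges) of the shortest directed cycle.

3

For each vertex v, BFS finds the shortest path from v back to v.
The shortest such closed walk is 3 → 9 → 2 → 3, length 3.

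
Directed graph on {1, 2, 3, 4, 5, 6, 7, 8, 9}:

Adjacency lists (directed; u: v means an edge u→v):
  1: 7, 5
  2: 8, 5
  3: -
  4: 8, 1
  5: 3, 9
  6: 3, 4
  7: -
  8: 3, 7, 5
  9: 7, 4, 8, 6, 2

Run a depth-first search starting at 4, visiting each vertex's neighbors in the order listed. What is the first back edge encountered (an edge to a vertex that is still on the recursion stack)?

9→4

DFS from 4 (visiting each vertex's neighbors in the order listed); mark gray on enter, black on exit:
4 gray
  8 gray
    3 gray
    3 black
    7 gray
    7 black
    5 gray
      5→3: 3 black — skip
      9 gray
        9→7: 7 black — skip
        9→4: 4 is gray → back edge
First back edge: 9 → 4.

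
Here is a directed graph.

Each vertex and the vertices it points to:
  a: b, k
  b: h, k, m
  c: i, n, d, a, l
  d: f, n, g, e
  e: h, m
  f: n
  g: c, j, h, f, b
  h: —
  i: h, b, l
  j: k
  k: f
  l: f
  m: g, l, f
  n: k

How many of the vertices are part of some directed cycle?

A vertex is on a directed cycle iff it belongs to a strongly connected component of size ≥ 2 (or has a self-loop).
The vertices on cycles are {a, b, c, d, e, f, g, i, k, m, n} — 11 in total.

11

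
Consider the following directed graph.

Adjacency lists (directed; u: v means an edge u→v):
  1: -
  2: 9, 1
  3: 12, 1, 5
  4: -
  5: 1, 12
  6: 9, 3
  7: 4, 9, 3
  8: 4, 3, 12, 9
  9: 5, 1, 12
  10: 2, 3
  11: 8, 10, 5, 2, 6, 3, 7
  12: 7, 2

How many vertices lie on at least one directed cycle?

6

A vertex is on a directed cycle iff it belongs to a strongly connected component of size ≥ 2 (or has a self-loop).
The vertices on cycles are {2, 3, 5, 7, 9, 12} — 6 in total.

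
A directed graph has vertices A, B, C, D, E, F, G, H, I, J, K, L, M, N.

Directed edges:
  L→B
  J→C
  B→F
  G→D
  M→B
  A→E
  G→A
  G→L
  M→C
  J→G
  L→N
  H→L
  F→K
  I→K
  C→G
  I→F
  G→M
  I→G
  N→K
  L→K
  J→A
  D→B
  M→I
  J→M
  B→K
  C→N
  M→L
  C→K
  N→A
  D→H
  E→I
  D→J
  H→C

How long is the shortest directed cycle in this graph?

3

For each vertex v, BFS finds the shortest path from v back to v.
The shortest such closed walk is J → G → D → J, length 3.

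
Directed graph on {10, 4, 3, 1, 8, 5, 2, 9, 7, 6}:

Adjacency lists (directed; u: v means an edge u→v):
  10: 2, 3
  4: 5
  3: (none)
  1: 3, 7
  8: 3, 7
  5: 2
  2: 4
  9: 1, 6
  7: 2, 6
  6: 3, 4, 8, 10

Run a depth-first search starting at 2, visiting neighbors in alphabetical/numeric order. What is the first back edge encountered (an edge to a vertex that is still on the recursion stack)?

5->2

DFS from 2 (visiting neighbors in alphabetical/numeric order); mark gray on enter, black on exit:
2 gray
  4 gray
    5 gray
      5→2: 2 is gray → back edge
First back edge: 5 → 2.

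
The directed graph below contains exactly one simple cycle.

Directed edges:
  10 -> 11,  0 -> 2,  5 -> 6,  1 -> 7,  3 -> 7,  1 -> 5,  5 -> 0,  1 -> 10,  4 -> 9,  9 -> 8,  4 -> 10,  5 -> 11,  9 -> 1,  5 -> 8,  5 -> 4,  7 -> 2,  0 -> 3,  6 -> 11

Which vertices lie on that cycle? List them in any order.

DFS with gray/black marking from 9:
9 gray
  8 gray
  8 black
  1 gray
    10 gray
      11 gray
      11 black
    10 black
    7 gray
      2 gray
      2 black
    7 black
    5 gray
      4 gray
        4→10: 10 black — skip
        4→9: 9 is gray → back edge
Back edge closes the cycle 9 → 1 → 5 → 4 → 9; its vertices are {1, 4, 5, 9}.

1, 4, 5, 9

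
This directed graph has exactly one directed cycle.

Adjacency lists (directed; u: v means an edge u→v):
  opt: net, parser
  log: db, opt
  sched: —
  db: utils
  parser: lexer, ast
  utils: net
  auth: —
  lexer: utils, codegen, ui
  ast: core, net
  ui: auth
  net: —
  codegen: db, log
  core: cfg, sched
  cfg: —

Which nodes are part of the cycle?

log, opt, lexer, parser, codegen

DFS with gray/black marking from parser:
parser gray
  lexer gray
    utils gray
      net gray
      net black
    utils black
    codegen gray
      db gray
        db→utils: utils black — skip
      db black
      log gray
        log→db: db black — skip
        opt gray
          opt→net: net black — skip
          opt→parser: parser is gray → back edge
Back edge closes the cycle parser → lexer → codegen → log → opt → parser; its vertices are {log, opt, lexer, parser, codegen}.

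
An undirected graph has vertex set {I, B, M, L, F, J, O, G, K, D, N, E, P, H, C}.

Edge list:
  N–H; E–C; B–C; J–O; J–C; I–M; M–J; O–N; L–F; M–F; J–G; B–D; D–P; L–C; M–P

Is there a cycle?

Yes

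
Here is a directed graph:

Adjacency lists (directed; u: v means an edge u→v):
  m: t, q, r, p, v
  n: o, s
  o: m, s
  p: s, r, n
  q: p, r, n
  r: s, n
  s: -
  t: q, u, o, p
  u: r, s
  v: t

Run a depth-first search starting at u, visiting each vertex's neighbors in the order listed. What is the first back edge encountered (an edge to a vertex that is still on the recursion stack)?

DFS from u (visiting each vertex's neighbors in the order listed); mark gray on enter, black on exit:
u gray
  r gray
    s gray
    s black
    n gray
      o gray
        m gray
          t gray
            q gray
              p gray
                p→s: s black — skip
                p→r: r is gray → back edge
First back edge: p → r.

p→r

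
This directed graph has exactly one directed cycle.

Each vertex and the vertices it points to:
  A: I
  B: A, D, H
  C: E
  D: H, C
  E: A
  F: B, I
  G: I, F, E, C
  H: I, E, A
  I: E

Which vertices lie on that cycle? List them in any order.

A, E, I

DFS with gray/black marking from E:
E gray
  A gray
    I gray
      I→E: E is gray → back edge
Back edge closes the cycle E → A → I → E; its vertices are {A, E, I}.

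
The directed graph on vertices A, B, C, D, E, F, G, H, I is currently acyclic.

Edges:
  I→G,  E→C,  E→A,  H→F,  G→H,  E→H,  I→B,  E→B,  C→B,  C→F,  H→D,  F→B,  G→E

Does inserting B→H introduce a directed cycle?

Yes

Adding B→H creates a cycle iff H can already reach B.
Path from H: H → F → B.
So H → … → B → H is a cycle.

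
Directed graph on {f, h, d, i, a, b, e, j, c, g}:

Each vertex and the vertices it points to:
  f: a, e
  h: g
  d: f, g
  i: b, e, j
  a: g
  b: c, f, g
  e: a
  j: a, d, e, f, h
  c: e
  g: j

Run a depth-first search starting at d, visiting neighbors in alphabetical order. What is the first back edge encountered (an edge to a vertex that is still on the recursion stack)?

j->a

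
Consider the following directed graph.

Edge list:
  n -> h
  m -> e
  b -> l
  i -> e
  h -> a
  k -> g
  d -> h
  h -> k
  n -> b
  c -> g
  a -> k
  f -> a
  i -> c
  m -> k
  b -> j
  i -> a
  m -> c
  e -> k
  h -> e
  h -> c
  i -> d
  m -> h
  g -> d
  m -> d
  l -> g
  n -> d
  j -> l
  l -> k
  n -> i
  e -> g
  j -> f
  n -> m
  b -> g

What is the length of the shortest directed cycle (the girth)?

4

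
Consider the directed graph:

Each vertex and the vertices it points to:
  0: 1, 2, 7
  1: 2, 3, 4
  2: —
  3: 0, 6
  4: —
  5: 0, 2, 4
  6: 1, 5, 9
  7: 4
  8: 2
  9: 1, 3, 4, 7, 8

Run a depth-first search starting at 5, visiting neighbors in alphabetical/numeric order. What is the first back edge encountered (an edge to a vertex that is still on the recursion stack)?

DFS from 5 (visiting neighbors in alphabetical/numeric order); mark gray on enter, black on exit:
5 gray
  0 gray
    1 gray
      2 gray
      2 black
      3 gray
        3→0: 0 is gray → back edge
First back edge: 3 → 0.

3→0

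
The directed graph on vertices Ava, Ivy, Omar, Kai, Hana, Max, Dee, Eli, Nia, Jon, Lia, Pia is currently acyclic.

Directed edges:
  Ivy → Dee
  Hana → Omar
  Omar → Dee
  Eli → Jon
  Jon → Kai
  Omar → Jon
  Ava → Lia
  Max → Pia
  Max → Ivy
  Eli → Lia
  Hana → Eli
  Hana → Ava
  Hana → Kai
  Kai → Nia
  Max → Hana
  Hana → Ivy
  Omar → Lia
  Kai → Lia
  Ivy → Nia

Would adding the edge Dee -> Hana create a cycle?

Adding Dee→Hana creates a cycle iff Hana can already reach Dee.
Path from Hana: Hana → Omar → Dee.
So Hana → … → Dee → Hana is a cycle.

Yes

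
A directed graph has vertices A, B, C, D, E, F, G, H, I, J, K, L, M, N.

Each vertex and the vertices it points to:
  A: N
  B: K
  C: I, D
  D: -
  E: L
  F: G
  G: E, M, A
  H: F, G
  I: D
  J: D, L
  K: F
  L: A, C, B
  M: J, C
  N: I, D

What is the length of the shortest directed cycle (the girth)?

For each vertex v, BFS finds the shortest path from v back to v.
The shortest such closed walk is G → E → L → B → K → F → G, length 6.

6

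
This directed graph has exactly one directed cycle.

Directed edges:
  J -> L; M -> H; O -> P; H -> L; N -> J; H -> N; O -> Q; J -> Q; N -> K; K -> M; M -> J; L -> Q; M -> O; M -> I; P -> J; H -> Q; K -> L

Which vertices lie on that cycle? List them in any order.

H, K, M, N

DFS with gray/black marking from M:
M gray
  J gray
    Q gray
    Q black
    L gray
      L→Q: Q black — skip
    L black
  J black
  H gray
    N gray
      N→J: J black — skip
      K gray
        K→L: L black — skip
        K→M: M is gray → back edge
Back edge closes the cycle M → H → N → K → M; its vertices are {H, K, M, N}.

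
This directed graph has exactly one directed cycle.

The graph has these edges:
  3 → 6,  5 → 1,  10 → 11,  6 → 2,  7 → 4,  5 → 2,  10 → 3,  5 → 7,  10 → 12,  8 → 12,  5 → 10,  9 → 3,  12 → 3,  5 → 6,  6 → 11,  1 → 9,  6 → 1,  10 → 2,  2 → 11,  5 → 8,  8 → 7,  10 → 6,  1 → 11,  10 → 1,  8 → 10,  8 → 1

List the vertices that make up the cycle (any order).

1, 3, 6, 9

DFS with gray/black marking from 1:
1 gray
  9 gray
    3 gray
      6 gray
        11 gray
        11 black
        6→1: 1 is gray → back edge
Back edge closes the cycle 1 → 9 → 3 → 6 → 1; its vertices are {1, 3, 6, 9}.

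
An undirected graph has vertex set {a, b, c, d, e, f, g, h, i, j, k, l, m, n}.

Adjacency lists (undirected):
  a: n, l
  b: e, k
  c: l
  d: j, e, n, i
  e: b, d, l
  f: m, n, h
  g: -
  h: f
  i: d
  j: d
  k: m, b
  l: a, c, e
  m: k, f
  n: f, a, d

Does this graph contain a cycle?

DFS, tracking each vertex's parent; an edge to a visited non-parent vertex closes a cycle.
Start from j:
visit j (parent –)
  visit d (parent j)
    d–j: parent, skip
    visit e (parent d)
      visit b (parent e)
        b–e: parent, skip
        visit k (parent b)
          visit m (parent k)
            m–k: parent, skip
            visit f (parent m)
              f–m: parent, skip
              visit n (parent f)
                n–f: parent, skip
                visit a (parent n)
                  a–n: parent, skip
                  visit l (parent a)
                    l–a: parent, skip
                    visit c (parent l)
                      c–l: parent, skip
                    l–e: e visited and ≠ parent → cycle
Cycle: e – b – k – m – f – n – a – l – e.

Yes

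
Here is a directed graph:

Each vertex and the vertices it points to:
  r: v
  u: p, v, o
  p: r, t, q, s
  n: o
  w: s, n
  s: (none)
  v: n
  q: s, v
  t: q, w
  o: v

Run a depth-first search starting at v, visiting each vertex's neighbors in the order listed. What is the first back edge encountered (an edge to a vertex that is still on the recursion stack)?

o->v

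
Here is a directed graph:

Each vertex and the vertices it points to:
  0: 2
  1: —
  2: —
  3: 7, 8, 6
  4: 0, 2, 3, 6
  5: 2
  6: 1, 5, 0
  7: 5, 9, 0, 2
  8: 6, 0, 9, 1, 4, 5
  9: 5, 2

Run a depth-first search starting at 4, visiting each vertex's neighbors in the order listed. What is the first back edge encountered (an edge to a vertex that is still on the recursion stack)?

8→4

DFS from 4 (visiting each vertex's neighbors in the order listed); mark gray on enter, black on exit:
4 gray
  0 gray
    2 gray
    2 black
  0 black
  4→2: 2 black — skip
  3 gray
    7 gray
      5 gray
        5→2: 2 black — skip
      5 black
      9 gray
        9→5: 5 black — skip
        9→2: 2 black — skip
      9 black
      7→0: 0 black — skip
      7→2: 2 black — skip
    7 black
    8 gray
      6 gray
        1 gray
        1 black
        6→5: 5 black — skip
        6→0: 0 black — skip
      6 black
      8→0: 0 black — skip
      8→9: 9 black — skip
      8→1: 1 black — skip
      8→4: 4 is gray → back edge
First back edge: 8 → 4.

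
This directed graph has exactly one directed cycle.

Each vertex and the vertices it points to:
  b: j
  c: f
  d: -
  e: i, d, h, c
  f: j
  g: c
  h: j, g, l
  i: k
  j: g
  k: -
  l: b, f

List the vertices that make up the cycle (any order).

c, f, g, j

DFS with gray/black marking from c:
c gray
  f gray
    j gray
      g gray
        g→c: c is gray → back edge
Back edge closes the cycle c → f → j → g → c; its vertices are {c, f, g, j}.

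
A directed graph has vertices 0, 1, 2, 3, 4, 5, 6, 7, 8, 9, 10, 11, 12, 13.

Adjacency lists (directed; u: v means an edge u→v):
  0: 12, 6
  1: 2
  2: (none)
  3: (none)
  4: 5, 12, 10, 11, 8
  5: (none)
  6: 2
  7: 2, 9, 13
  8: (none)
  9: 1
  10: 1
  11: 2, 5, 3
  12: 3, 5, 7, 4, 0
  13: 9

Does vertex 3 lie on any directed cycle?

3 lies on a cycle iff there is a path from 3 back to itself.
Exploring from 3, it never reaches itself; equivalently, its strongly connected component is a singleton.

No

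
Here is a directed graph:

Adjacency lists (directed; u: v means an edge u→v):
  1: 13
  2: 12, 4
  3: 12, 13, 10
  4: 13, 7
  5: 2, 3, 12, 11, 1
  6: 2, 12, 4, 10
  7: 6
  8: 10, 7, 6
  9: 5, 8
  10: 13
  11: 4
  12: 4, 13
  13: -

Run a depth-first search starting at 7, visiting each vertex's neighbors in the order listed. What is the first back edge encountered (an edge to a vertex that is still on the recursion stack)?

4→7

DFS from 7 (visiting each vertex's neighbors in the order listed); mark gray on enter, black on exit:
7 gray
  6 gray
    2 gray
      12 gray
        4 gray
          13 gray
          13 black
          4→7: 7 is gray → back edge
First back edge: 4 → 7.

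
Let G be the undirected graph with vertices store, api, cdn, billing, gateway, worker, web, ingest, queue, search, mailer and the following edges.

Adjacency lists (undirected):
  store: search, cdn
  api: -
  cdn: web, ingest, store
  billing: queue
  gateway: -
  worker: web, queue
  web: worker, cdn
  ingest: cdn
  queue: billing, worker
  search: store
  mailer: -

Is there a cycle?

DFS, tracking each vertex's parent; an edge to a visited non-parent vertex closes a cycle.
Start from billing:
visit billing (parent –)
  visit queue (parent billing)
    queue–billing: parent, skip
    visit worker (parent queue)
      visit web (parent worker)
        web–worker: parent, skip
        visit cdn (parent web)
          cdn–web: parent, skip
          visit ingest (parent cdn)
            ingest–cdn: parent, skip
          visit store (parent cdn)
            visit search (parent store)
              search–store: parent, skip
            store–cdn: parent, skip
      worker–queue: parent, skip
visit api (parent –)
visit gateway (parent –)
visit mailer (parent –)
No non-parent visited neighbor found — the graph is a forest.

No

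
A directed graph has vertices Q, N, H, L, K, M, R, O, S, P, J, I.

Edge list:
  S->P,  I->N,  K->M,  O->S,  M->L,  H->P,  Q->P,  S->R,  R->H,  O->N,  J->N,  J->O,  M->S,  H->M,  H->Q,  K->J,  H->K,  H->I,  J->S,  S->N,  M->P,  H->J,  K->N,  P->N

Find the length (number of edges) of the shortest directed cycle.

4

For each vertex v, BFS finds the shortest path from v back to v.
The shortest such closed walk is R → H → M → S → R, length 4.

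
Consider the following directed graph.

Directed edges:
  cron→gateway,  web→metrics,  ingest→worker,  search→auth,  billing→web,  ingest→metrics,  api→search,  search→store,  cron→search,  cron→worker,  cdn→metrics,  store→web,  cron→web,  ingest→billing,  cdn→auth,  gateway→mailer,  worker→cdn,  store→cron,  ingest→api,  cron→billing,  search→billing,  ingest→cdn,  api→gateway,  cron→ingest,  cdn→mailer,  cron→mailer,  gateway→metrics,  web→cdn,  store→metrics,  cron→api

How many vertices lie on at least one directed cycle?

A vertex is on a directed cycle iff it belongs to a strongly connected component of size ≥ 2 (or has a self-loop).
The vertices on cycles are {api, cron, store, ingest, search} — 5 in total.

5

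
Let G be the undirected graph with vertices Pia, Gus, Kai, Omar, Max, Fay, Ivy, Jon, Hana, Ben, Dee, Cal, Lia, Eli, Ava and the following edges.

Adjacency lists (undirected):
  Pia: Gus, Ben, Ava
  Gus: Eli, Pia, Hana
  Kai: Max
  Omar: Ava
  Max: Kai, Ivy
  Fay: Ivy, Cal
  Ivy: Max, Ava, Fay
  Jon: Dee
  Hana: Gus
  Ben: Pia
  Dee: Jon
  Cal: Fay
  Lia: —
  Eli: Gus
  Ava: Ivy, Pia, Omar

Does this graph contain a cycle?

DFS, tracking each vertex's parent; an edge to a visited non-parent vertex closes a cycle.
Start from Eli:
visit Eli (parent –)
  visit Gus (parent Eli)
    Gus–Eli: parent, skip
    visit Pia (parent Gus)
      Pia–Gus: parent, skip
      visit Ben (parent Pia)
        Ben–Pia: parent, skip
      visit Ava (parent Pia)
        visit Ivy (parent Ava)
          visit Max (parent Ivy)
            visit Kai (parent Max)
              Kai–Max: parent, skip
            Max–Ivy: parent, skip
          Ivy–Ava: parent, skip
          visit Fay (parent Ivy)
            Fay–Ivy: parent, skip
            visit Cal (parent Fay)
              Cal–Fay: parent, skip
        Ava–Pia: parent, skip
        visit Omar (parent Ava)
          Omar–Ava: parent, skip
    visit Hana (parent Gus)
      Hana–Gus: parent, skip
visit Jon (parent –)
  visit Dee (parent Jon)
    Dee–Jon: parent, skip
visit Lia (parent –)
No non-parent visited neighbor found — the graph is a forest.

No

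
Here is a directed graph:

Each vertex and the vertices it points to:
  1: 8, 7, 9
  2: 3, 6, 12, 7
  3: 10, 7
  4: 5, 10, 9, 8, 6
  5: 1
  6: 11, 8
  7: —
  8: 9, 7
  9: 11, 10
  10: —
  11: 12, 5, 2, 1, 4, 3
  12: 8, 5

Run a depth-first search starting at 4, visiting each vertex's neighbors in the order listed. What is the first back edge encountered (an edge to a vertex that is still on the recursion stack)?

12->8

DFS from 4 (visiting each vertex's neighbors in the order listed); mark gray on enter, black on exit:
4 gray
  5 gray
    1 gray
      8 gray
        9 gray
          11 gray
            12 gray
              12→8: 8 is gray → back edge
First back edge: 12 → 8.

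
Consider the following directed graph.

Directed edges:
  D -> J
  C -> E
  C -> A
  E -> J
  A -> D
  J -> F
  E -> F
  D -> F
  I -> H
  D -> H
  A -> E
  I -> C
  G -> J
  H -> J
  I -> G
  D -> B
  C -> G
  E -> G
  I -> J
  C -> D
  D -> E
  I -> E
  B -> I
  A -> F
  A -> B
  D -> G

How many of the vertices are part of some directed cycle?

5

A vertex is on a directed cycle iff it belongs to a strongly connected component of size ≥ 2 (or has a self-loop).
The vertices on cycles are {A, B, C, D, I} — 5 in total.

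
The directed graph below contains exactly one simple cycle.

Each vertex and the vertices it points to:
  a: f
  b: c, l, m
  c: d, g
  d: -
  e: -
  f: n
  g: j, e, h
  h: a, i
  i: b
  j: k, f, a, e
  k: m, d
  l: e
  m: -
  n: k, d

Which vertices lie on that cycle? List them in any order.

b, c, g, h, i

DFS with gray/black marking from g:
g gray
  j gray
    k gray
      m gray
      m black
      d gray
      d black
    k black
    f gray
      n gray
        n→k: k black — skip
        n→d: d black — skip
      n black
    f black
    a gray
      a→f: f black — skip
    a black
    e gray
    e black
  j black
  g→e: e black — skip
  h gray
    h→a: a black — skip
    i gray
      b gray
        c gray
          c→d: d black — skip
          c→g: g is gray → back edge
Back edge closes the cycle g → h → i → b → c → g; its vertices are {b, c, g, h, i}.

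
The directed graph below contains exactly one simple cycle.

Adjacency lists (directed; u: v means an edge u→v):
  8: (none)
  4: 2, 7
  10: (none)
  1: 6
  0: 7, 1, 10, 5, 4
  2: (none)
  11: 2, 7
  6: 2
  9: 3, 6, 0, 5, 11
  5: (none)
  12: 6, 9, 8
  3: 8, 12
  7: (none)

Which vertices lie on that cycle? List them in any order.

3, 9, 12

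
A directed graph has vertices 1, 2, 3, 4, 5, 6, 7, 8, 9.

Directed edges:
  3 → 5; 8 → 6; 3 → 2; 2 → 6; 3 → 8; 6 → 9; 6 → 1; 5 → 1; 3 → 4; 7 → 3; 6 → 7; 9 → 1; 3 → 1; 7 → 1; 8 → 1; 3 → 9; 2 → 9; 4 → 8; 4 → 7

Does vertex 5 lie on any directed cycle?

5 lies on a cycle iff there is a path from 5 back to itself.
Exploring from 5, it never reaches itself; equivalently, its strongly connected component is a singleton.

No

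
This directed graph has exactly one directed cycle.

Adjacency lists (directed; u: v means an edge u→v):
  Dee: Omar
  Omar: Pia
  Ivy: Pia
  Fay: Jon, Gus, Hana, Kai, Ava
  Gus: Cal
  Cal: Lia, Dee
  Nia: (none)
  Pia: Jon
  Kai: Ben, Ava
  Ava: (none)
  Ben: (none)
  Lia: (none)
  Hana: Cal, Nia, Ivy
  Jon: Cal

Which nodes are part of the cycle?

DFS with gray/black marking from Jon:
Jon gray
  Cal gray
    Lia gray
    Lia black
    Dee gray
      Omar gray
        Pia gray
          Pia→Jon: Jon is gray → back edge
Back edge closes the cycle Jon → Cal → Dee → Omar → Pia → Jon; its vertices are {Cal, Dee, Jon, Pia, Omar}.

Cal, Dee, Jon, Pia, Omar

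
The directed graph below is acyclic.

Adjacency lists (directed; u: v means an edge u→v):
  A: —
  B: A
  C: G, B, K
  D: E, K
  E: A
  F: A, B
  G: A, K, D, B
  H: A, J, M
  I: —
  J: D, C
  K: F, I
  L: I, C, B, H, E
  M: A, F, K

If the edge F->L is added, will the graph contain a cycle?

Yes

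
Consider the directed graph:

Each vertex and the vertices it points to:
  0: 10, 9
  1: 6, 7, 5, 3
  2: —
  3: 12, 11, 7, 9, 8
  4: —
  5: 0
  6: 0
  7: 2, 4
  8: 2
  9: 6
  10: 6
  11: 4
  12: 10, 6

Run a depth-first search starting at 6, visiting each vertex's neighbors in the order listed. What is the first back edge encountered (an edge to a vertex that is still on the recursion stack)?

10→6

DFS from 6 (visiting each vertex's neighbors in the order listed); mark gray on enter, black on exit:
6 gray
  0 gray
    10 gray
      10→6: 6 is gray → back edge
First back edge: 10 → 6.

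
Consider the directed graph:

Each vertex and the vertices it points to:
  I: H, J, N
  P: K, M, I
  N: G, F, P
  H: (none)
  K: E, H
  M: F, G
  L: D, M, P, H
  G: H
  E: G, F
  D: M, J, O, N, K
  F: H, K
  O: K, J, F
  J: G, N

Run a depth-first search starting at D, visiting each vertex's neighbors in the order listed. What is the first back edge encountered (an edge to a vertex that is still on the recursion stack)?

E→F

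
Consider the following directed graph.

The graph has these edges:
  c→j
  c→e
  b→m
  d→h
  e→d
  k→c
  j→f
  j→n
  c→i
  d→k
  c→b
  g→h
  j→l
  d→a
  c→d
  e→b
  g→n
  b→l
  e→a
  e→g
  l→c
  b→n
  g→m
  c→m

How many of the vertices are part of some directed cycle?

7

A vertex is on a directed cycle iff it belongs to a strongly connected component of size ≥ 2 (or has a self-loop).
The vertices on cycles are {b, c, d, e, j, k, l} — 7 in total.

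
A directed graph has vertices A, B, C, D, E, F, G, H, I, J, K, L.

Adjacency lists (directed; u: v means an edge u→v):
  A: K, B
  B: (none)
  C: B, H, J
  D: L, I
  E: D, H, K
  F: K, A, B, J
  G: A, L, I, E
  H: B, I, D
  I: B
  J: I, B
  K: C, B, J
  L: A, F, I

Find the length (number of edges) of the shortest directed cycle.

For each vertex v, BFS finds the shortest path from v back to v.
The shortest such closed walk is D → L → A → K → C → H → D, length 6.

6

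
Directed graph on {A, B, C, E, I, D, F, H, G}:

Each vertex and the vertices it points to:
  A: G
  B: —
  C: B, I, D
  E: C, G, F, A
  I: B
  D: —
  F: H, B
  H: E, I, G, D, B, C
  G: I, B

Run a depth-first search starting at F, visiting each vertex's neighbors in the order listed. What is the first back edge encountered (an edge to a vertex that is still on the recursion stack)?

E→F

DFS from F (visiting each vertex's neighbors in the order listed); mark gray on enter, black on exit:
F gray
  H gray
    E gray
      C gray
        B gray
        B black
        I gray
          I→B: B black — skip
        I black
        D gray
        D black
      C black
      G gray
        G→I: I black — skip
        G→B: B black — skip
      G black
      E→F: F is gray → back edge
First back edge: E → F.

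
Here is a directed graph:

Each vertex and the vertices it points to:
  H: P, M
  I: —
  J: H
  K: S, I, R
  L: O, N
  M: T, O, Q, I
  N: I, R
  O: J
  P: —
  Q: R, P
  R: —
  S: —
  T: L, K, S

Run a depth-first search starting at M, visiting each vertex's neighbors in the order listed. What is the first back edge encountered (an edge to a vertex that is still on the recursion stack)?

H→M

DFS from M (visiting each vertex's neighbors in the order listed); mark gray on enter, black on exit:
M gray
  T gray
    L gray
      O gray
        J gray
          H gray
            P gray
            P black
            H→M: M is gray → back edge
First back edge: H → M.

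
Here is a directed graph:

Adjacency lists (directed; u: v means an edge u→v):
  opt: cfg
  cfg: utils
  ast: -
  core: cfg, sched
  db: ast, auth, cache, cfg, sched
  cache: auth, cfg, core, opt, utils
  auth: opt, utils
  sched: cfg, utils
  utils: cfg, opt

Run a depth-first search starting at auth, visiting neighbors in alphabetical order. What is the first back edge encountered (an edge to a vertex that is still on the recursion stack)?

utils->cfg

DFS from auth (visiting neighbors in alphabetical order); mark gray on enter, black on exit:
auth gray
  opt gray
    cfg gray
      utils gray
        utils→cfg: cfg is gray → back edge
First back edge: utils → cfg.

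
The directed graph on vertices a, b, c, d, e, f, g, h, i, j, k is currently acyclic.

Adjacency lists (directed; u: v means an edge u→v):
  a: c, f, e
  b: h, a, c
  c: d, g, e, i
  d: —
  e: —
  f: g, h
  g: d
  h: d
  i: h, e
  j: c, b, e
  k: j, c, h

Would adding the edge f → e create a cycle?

Adding f→e creates a cycle iff e can already reach f.
Explore from e: no path reaches f. The graph stays acyclic.

No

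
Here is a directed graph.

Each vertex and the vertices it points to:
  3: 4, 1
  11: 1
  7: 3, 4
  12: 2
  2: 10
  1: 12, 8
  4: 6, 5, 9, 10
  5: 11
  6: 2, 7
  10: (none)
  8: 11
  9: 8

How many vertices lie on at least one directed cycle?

A vertex is on a directed cycle iff it belongs to a strongly connected component of size ≥ 2 (or has a self-loop).
The vertices on cycles are {1, 3, 4, 6, 7, 8, 11} — 7 in total.

7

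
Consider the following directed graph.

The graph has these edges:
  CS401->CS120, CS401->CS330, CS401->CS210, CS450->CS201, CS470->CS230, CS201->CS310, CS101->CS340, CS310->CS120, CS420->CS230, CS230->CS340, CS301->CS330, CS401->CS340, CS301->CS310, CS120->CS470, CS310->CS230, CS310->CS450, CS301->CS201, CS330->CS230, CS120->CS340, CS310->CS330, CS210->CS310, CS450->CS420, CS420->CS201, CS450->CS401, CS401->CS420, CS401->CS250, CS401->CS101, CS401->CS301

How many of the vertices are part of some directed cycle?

A vertex is on a directed cycle iff it belongs to a strongly connected component of size ≥ 2 (or has a self-loop).
The vertices on cycles are {CS201, CS210, CS301, CS310, CS401, CS420, CS450} — 7 in total.

7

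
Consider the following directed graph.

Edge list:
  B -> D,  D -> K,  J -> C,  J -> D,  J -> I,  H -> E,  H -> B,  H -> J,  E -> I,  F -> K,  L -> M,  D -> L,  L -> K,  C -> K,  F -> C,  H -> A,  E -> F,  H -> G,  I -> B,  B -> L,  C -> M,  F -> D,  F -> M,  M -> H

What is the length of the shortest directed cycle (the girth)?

4

For each vertex v, BFS finds the shortest path from v back to v.
The shortest such closed walk is H → J → C → M → H, length 4.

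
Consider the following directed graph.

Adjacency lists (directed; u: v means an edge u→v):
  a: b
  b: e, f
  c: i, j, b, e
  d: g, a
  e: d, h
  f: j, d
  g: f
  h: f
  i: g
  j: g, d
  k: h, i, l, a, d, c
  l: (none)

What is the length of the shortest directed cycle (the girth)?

For each vertex v, BFS finds the shortest path from v back to v.
The shortest such closed walk is f → d → g → f, length 3.

3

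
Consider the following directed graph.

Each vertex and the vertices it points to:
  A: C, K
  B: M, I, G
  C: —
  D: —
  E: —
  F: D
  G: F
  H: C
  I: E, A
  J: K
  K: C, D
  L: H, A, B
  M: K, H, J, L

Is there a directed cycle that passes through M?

Yes

M is on a cycle iff M can reach itself via ≥1 edge.
M → L → B → M — yes.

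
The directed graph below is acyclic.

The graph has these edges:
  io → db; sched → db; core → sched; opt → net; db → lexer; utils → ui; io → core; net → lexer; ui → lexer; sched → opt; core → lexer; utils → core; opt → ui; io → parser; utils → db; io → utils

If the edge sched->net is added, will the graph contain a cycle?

No

Adding sched→net creates a cycle iff net can already reach sched.
Explore from net: no path reaches sched. The graph stays acyclic.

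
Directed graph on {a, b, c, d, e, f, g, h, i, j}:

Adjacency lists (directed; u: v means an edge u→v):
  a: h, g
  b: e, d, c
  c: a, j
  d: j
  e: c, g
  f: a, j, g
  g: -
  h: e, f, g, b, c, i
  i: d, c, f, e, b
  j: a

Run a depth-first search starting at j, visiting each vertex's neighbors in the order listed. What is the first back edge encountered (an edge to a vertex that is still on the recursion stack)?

c->a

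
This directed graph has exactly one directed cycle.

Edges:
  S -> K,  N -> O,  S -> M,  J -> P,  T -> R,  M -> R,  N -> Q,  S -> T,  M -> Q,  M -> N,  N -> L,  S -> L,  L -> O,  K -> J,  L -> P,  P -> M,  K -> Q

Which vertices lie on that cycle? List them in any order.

DFS with gray/black marking from M:
M gray
  Q gray
  Q black
  N gray
    L gray
      O gray
      O black
      P gray
        P→M: M is gray → back edge
Back edge closes the cycle M → N → L → P → M; its vertices are {L, M, N, P}.

L, M, N, P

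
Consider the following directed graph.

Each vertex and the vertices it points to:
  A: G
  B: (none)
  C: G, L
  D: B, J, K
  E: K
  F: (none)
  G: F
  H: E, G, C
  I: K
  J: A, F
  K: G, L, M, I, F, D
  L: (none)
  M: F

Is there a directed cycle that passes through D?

D is on a cycle iff D can reach itself via ≥1 edge.
D → K → D — yes.

Yes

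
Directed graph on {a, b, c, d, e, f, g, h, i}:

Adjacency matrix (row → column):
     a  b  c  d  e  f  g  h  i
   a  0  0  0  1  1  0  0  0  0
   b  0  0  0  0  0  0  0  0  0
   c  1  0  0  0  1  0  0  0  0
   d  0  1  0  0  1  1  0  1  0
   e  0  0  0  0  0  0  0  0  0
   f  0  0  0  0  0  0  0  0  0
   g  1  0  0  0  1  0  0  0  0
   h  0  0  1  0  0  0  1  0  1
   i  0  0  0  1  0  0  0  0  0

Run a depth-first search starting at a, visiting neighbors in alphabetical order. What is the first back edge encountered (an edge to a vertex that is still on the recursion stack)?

DFS from a (visiting neighbors in alphabetical order); mark gray on enter, black on exit:
a gray
  d gray
    b gray
    b black
    e gray
    e black
    f gray
    f black
    h gray
      c gray
        c→a: a is gray → back edge
First back edge: c → a.

c->a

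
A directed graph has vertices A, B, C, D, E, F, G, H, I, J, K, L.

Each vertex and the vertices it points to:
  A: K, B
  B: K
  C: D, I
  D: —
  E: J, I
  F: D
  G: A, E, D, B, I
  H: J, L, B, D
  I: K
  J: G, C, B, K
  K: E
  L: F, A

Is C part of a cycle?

Yes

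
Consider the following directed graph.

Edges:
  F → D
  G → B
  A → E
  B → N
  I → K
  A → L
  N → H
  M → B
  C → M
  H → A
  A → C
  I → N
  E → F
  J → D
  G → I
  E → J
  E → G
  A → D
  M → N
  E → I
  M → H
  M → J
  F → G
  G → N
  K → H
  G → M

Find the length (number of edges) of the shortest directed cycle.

For each vertex v, BFS finds the shortest path from v back to v.
The shortest such closed walk is A → C → M → H → A, length 4.

4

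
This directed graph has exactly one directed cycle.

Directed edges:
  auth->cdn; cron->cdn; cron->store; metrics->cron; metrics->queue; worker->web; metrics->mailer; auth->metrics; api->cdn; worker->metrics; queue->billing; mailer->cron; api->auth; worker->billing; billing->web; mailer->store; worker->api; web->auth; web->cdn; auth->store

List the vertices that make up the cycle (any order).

DFS with gray/black marking from metrics:
metrics gray
  queue gray
    billing gray
      web gray
        auth gray
          cdn gray
          cdn black
          auth→metrics: metrics is gray → back edge
Back edge closes the cycle metrics → queue → billing → web → auth → metrics; its vertices are {web, auth, queue, billing, metrics}.

web, auth, queue, billing, metrics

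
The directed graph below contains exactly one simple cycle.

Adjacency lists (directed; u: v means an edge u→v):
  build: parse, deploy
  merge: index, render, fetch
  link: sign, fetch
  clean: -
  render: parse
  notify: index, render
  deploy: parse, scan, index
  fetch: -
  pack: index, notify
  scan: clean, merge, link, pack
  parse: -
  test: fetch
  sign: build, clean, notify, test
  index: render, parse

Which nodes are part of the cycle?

link, scan, sign, build, deploy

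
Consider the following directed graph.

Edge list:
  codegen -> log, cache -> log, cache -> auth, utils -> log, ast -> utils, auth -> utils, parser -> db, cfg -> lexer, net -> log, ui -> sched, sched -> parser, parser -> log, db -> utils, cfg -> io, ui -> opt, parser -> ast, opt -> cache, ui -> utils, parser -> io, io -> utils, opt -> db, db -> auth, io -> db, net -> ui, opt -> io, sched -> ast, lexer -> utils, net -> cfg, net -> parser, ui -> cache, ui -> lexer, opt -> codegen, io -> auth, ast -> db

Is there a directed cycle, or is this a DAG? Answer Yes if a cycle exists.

DFS with white/gray/black marking, starting from db:
db gray
  auth gray
    utils gray
      log gray
      log black
    utils black
  auth black
  db→utils: utils black — skip
db black
ui gray
  opt gray
    cache gray
      cache→auth: auth black — skip
      cache→log: log black — skip
    cache black
    codegen gray
      codegen→log: log black — skip
    codegen black
    opt→db: db black — skip
    io gray
      io→utils: utils black — skip
      io→auth: auth black — skip
      io→db: db black — skip
    io black
  opt black
  sched gray
    parser gray
      parser→io: io black — skip
      ast gray
        ast→db: db black — skip
        ast→utils: utils black — skip
      ast black
      parser→db: db black — skip
      parser→log: log black — skip
    parser black
    sched→ast: ast black — skip
  sched black
  ui→utils: utils black — skip
  ui→cache: cache black — skip
  lexer gray
    lexer→utils: utils black — skip
  lexer black
ui black
cfg gray
  cfg→lexer: lexer black — skip
  cfg→io: io black — skip
cfg black
net gray
  net→cfg: cfg black — skip
  net→parser: parser black — skip
  net→ui: ui black — skip
  net→log: log black — skip
net black
Every edge goes to a white or black vertex — no back edge, so the graph is acyclic.

No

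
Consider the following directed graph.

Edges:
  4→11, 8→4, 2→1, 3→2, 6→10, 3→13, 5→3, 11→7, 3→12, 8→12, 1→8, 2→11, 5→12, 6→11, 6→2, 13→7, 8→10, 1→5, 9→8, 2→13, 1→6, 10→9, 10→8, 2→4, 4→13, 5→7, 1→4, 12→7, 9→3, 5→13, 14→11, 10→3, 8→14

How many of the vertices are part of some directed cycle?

8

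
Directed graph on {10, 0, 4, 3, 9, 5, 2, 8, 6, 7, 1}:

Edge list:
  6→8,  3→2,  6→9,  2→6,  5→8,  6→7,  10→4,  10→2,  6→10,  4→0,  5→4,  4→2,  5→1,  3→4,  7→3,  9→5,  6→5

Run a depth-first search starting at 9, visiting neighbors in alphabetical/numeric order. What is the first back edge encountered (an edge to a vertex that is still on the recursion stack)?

6->5

DFS from 9 (visiting neighbors in alphabetical/numeric order); mark gray on enter, black on exit:
9 gray
  5 gray
    1 gray
    1 black
    4 gray
      0 gray
      0 black
      2 gray
        6 gray
          6→5: 5 is gray → back edge
First back edge: 6 → 5.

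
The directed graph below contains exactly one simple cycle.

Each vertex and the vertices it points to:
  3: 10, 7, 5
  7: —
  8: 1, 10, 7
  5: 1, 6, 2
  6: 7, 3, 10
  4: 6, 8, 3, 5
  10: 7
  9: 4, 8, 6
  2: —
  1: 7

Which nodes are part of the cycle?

3, 5, 6

DFS with gray/black marking from 5:
5 gray
  1 gray
    7 gray
    7 black
  1 black
  6 gray
    6→7: 7 black — skip
    3 gray
      10 gray
        10→7: 7 black — skip
      10 black
      3→7: 7 black — skip
      3→5: 5 is gray → back edge
Back edge closes the cycle 5 → 6 → 3 → 5; its vertices are {3, 5, 6}.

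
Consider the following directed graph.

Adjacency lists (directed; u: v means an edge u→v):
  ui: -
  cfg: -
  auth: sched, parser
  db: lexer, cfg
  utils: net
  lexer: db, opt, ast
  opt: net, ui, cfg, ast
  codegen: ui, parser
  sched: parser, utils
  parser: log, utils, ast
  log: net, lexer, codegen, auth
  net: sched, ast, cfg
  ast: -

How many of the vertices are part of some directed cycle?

A vertex is on a directed cycle iff it belongs to a strongly connected component of size ≥ 2 (or has a self-loop).
The vertices on cycles are {db, log, net, opt, auth, lexer, sched, utils, parser, codegen} — 10 in total.

10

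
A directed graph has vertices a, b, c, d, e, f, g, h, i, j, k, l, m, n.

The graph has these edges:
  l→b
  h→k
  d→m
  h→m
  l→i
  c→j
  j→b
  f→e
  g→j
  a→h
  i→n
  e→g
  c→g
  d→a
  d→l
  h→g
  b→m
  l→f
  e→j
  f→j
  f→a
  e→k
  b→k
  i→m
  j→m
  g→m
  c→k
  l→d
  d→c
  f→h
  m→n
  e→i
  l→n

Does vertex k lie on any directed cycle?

No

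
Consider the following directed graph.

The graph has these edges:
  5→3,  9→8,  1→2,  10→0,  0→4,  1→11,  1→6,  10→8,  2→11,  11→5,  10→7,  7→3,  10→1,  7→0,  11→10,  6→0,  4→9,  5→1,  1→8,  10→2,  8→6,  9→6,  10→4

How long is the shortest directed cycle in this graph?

For each vertex v, BFS finds the shortest path from v back to v.
The shortest such closed walk is 5 → 1 → 11 → 5, length 3.

3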